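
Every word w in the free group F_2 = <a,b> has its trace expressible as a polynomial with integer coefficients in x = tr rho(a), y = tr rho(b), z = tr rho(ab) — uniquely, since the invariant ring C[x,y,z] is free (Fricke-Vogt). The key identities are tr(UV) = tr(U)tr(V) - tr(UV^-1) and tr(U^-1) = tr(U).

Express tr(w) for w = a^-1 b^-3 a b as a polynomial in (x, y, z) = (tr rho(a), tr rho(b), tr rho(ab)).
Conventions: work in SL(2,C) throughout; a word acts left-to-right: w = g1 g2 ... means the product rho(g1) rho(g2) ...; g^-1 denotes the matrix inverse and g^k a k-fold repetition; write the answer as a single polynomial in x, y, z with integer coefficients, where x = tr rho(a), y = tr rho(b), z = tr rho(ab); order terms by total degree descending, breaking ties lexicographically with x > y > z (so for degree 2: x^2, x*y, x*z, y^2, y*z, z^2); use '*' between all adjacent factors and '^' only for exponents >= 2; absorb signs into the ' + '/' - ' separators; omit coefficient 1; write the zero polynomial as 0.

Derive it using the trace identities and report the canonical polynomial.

-x*y^3*z + x^2*y^2 + y^4 + y^2*z^2 + x*y*z - x^2 - 4*y^2 - z^2 + 2

apply: trace(b a b) = trace(b) * trace(a b) - trace(a) = y*z - x
apply: trace(b a b a) = trace(a b) * trace(a b) - trace(1) = z^2 - 2
apply: trace(a b a^-1 b) = trace(b a b) * trace(a) - trace(b a b a) = x*y*z - x^2 - z^2 + 2
trace(b^-1 a b a^-1) = trace(a b a^-1) * trace(b) - trace(a b a^-1 b) = -x*y*z + x^2 + y^2 + z^2 - 2
apply: trace(b^-1 a b a^-1 b^-1) = trace(b^-1 a b a^-1) * trace(b) - trace(b^-1 a b a^-1 b) = -x*y^2*z + x^2*y + y^3 + y*z^2 - 3*y
trace(a^-1 b^-3 a b) = trace(b^-1 a b a^-1 b^-1) * trace(b) - trace(b^-1 a b a^-1) = -x*y^3*z + x^2*y^2 + y^4 + y^2*z^2 + x*y*z - x^2 - 4*y^2 - z^2 + 2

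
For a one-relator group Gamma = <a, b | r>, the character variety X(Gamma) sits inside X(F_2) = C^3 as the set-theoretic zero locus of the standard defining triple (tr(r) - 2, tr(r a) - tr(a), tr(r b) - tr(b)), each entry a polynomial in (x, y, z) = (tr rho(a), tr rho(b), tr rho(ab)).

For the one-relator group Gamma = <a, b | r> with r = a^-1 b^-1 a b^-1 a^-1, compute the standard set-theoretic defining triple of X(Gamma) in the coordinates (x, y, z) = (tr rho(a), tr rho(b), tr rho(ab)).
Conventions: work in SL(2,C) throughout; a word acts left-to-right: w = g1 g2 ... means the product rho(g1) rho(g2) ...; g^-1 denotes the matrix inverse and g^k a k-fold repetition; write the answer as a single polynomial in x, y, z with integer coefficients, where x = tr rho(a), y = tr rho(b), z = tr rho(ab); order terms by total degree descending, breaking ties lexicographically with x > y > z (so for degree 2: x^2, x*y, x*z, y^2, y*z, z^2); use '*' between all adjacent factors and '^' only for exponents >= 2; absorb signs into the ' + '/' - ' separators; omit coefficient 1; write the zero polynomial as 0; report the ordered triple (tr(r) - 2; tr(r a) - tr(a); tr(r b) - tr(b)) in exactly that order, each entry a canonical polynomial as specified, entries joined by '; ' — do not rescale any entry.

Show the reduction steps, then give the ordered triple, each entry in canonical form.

x^2*y*z - x^3 - x*y^2 - x*z^2 + y*z + 3*x - 2; x*y*z - x^2 - z^2 - x + 2; x^2*y^2*z - x^3*y - x*y^3 - 2*x*y*z^2 + x^2*z + y^2*z + z^3 + 4*x*y - y - 3*z

tr(b^-1 a) = tr(a) tr(b) - tr(a b)  (eliminate b^-1) = x*y - z
tr(b^-1 a b^-1) = tr(b^-1 a) tr(b) - tr(b^-1 a b)  (eliminate b^-1) = x*y^2 - y*z - x
tr(a^2) = tr(a) tr(a) - tr(1)  (reduce the a square) = x^2 - 2
tr(a^2 b) = tr(a) tr(b a) - tr(b)  (reduce the a square) = x*z - y
tr(a b^-1 a) = tr(a^2) tr(b) - tr(a^2 b)  (eliminate b^-1) = x^2*y - x*z - y
tr(a b a b) = tr(b a) tr(b a) - tr(1)  (split on b) = z^2 - 2
tr(a b^-1 a b) = tr(a b a) tr(b) - tr(a b a b)  (eliminate b^-1) = x*y*z - y^2 - z^2 + 2
tr(b^-1 a b^-1 a) = tr(a b^-1 a) tr(b) - tr(a b^-1 a b)  (eliminate b^-1) = x^2*y^2 - 2*x*y*z + z^2 - 2
tr(b^-1 a b^-1 a^-1) = tr(b^-1 a b^-1) tr(a) - tr(b^-1 a b^-1 a)  (eliminate a^-1) = x*y*z - x^2 - z^2 + 2
tr(a^-1 b^-1 a b^-1 a^-1) = tr(b^-1 a b^-1 a^-1) tr(a) - tr(b^-1 a b^-1)  (eliminate a^-1) = x^2*y*z - x^3 - x*y^2 - x*z^2 + y*z + 3*x
tr(b a b a b) = tr(b) tr(a b a b) - tr(a b a)  (reduce the b square) = y*z^2 - x*z - y
tr(b a b a b a) = tr(b a b a) tr(b a) - tr(a b)  (split on b) = z^3 - 3*z
tr(a b a^-1 b a b) = tr(b a b a b) tr(a) - tr(b a b a b a)  (eliminate a^-1) = x*y*z^2 - x^2*z - z^3 - x*y + 3*z
tr(b a^-1 b a b^-1 a) = tr(a b a^-1 b a) tr(b) - tr(a b a^-1 b a b)  (eliminate b^-1) = x^2*y^2*z - x^3*y - x*y^3 - 2*x*y*z^2 + x^2*z + y^2*z + z^3 + 4*x*y - 3*z
tr(a b^-1 a^-1 b a^-1 b) = tr(b a^-1 b a b^-1) tr(a) - tr(b a^-1 b a b^-1 a)  (eliminate a^-1) = -x^2*y^2*z + x^3*y + x*y^3 + 2*x*y*z^2 - x^2*z - y^2*z - z^3 - 3*x*y + 3*z
tr(a^-1 b^-1 a b^-1 a^-1 b) = tr(a b^-1 a^-1 b a^-1) tr(b) - tr(a b^-1 a^-1 b a^-1 b)  (eliminate b^-1) = x^2*y^2*z - x^3*y - x*y^3 - 2*x*y*z^2 + x^2*z + y^2*z + z^3 + 4*x*y - 3*z
assemble the triple (tr(r) - 2; tr(r a) - x; tr(r b) - y)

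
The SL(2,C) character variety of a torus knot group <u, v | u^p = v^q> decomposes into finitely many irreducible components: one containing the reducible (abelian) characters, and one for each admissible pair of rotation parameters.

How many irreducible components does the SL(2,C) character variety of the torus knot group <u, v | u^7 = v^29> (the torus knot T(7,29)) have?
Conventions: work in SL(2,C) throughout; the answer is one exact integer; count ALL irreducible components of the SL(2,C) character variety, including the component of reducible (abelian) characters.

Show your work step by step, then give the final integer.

85

For T(7,29): irreducibility forces the central element u^7 = v^29 to one of +I, -I.
On an irreducible component, tr(u) is locked at 2*cos(pi*alpha/7) for some alpha in 1..6, and tr(v) at 2*cos(pi*beta/29) for some beta in 1..28.
u^7 = (-1)^alpha I and v^29 = (-1)^beta I must agree, so alpha and beta have equal parity.
Enumerate parity-matched pairs: 3*14 odd-odd plus 3*14 even-even gives 84.
Total: 84 irreducible-character components + 1 reducible (abelian) component = 85.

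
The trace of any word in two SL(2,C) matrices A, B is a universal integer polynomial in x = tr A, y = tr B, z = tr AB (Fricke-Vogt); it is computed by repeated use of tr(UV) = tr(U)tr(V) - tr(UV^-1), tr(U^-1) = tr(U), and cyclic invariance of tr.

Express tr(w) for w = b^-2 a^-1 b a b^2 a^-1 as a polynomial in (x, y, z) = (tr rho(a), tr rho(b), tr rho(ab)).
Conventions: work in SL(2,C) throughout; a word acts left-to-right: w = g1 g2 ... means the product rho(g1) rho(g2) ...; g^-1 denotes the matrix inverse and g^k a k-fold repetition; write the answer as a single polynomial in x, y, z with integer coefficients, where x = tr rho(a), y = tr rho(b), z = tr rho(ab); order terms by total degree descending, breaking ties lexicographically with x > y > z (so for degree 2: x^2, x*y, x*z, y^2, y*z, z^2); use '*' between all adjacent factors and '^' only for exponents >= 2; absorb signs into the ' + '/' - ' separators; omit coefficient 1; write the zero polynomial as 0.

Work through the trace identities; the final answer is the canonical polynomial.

apply: trace(b^2) = trace(b) trace(b) - trace(1)  (reduce the b square) = y^2 - 2
trace(a b^2) = trace(b) trace(a b) - trace(a)  (reduce the b square) = y*z - x
trace(b a b^2) = trace(b) trace(a b^2) - trace(a b)  (reduce the b square) = y^2*z - x*y - z
trace(a b a b) = trace(a b) trace(a b) - trace(1)  (split on a) = z^2 - 2
use: trace(a b a) = trace(a) trace(b a) - trace(b)  (reduce the a square) = x*z - y
apply: trace(b a b^2 a) = trace(b) trace(a b a b) - trace(a b a)  (reduce the b square) = y*z^2 - x*z - y
trace(a b^2 a^-1 b) = trace(b a b^2) trace(a) - trace(b a b^2 a)  (eliminate a^-1) = x*y^2*z - x^2*y - y*z^2 + y
trace(a b^2 a^-1 b^-1) = trace(a b^2 a^-1) trace(b) - trace(a b^2 a^-1 b)  (eliminate b^-1) = -x*y^2*z + x^2*y + y^3 + y*z^2 - 3*y
use: trace(b a b a b^2) = trace(b) trace(b a b a b) - trace(b a b a)  (reduce the b square) = y^2*z^2 - x*y*z - y^2 - z^2 + 2
apply: trace(a b a b a b) = trace(b a) trace(b a b a) - trace(b^-1 a^-1)  (split on b) = z^3 - 3*z
use: trace(a b a b a) = trace(a) trace(b a b a) - trace(b a b)  (reduce the a square) = x*z^2 - y*z - x
use: trace(b a b a b^2 a) = trace(b) trace(a b a b a b) - trace(a b a b a)  (reduce the b square) = y*z^3 - x*z^2 - 2*y*z + x
trace(a b a b^2 a^-1 b) = trace(b a b a b^2) trace(a) - trace(b a b a b^2 a)  (eliminate a^-1) = x*y^2*z^2 - x^2*y*z - y*z^3 - x*y^2 + 2*y*z + x
trace(b^-1 a b a b^2 a^-1) = trace(a b a b^2 a^-1) trace(b) - trace(a b a b^2 a^-1 b)  (eliminate b^-1) = -x*y^2*z^2 + x^2*y*z + y^3*z + y*z^3 - 3*y*z - x
use: trace(b a b^2 a^-1 b^-2 a) = trace(b^-1 a b a b^2 a^-1) trace(b) - trace(b^-1 a b a b^2 a^-1 b)  (eliminate b^-1) = -x*y^3*z^2 + x^2*y^2*z + y^4*z + y^2*z^3 - 4*y^2*z + z
use: trace(b^-2 a^-1 b a b^2 a^-1) = trace(b a b^2 a^-1 b^-2) trace(a) - trace(b a b^2 a^-1 b^-2 a)  (eliminate a^-1) = x*y^3*z^2 - 2*x^2*y^2*z - y^4*z - y^2*z^3 + x^3*y + x*y^3 + x*y*z^2 + 4*y^2*z - 3*x*y - z

x*y^3*z^2 - 2*x^2*y^2*z - y^4*z - y^2*z^3 + x^3*y + x*y^3 + x*y*z^2 + 4*y^2*z - 3*x*y - z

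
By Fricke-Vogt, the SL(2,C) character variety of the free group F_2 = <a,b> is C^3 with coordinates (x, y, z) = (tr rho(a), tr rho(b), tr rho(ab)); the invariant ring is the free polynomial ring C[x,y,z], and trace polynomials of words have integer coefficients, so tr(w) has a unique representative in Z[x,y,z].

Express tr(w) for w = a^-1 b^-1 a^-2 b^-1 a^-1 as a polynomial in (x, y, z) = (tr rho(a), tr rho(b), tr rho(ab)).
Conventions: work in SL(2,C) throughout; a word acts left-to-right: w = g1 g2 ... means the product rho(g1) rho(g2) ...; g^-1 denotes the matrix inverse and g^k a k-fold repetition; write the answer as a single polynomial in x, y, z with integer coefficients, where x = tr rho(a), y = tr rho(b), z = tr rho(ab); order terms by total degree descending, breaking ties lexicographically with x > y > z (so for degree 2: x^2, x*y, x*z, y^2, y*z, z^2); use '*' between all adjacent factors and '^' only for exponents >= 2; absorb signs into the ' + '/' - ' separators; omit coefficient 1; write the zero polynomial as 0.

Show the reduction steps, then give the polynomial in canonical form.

x^2*z^2 - 2*x*y*z + y^2 - 2

trace(b^-1) = trace(b) = y
trace(b^-1 a) = trace(a)*trace(b) - trace(a b) = x*y - z
trace(a^-1 b^-1) = trace(b^-1)*trace(a) - trace(b^-1 a) = z
trace(a^-1 b^-1 a^-1) = trace(a^-1 b^-1)*trace(a) - trace(a^-1 b^-1 a) = x*z - y
trace(b a b) = trace(b)*trace(a b) - trace(a) = y*z - x
trace(b a b a) = trace(a b)*trace(a b) - trace(1)   [split at repeated a] = z^2 - 2
trace(a^-1 b a b) = trace(b a b)*trace(a) - trace(b a b a) = x*y*z - x^2 - z^2 + 2
trace(b^-1 a^-1 b a) = trace(a^-1 b a)*trace(b) - trace(a^-1 b a b) = -x*y*z + x^2 + y^2 + z^2 - 2
trace(a^-1 b^-1 a^-1 b) = trace(b^-1 a^-1 b)*trace(a) - trace(b^-1 a^-1 b a) = x*y*z - y^2 - z^2 + 2
trace(a^-1 b^-1 a^-1 b^-1) = trace(a^-1 b^-1 a^-1)*trace(b) - trace(a^-1 b^-1 a^-1 b) = z^2 - 2
trace(b^-1 a^-2 b^-1 a^-1) = trace(a^-1 b^-1 a^-1 b^-1)*trace(a) - trace(a^-1 b^-1 a^-1 b^-1 a) = x*z^2 - y*z - x
trace(a^-2) = trace(a^-1)*trace(a) - trace(1) = x^2 - 2
trace(b^-1 a^-2 b^-1) = trace(b^-1 a^-2)*trace(b) - trace(b^-1 a^-2 b) = x*y*z - x^2 - y^2 + 2
trace(a^-1 b^-1 a^-2 b^-1 a^-1) = trace(b^-1 a^-2 b^-1 a^-1)*trace(a) - trace(b^-1 a^-2 b^-1) = x^2*z^2 - 2*x*y*z + y^2 - 2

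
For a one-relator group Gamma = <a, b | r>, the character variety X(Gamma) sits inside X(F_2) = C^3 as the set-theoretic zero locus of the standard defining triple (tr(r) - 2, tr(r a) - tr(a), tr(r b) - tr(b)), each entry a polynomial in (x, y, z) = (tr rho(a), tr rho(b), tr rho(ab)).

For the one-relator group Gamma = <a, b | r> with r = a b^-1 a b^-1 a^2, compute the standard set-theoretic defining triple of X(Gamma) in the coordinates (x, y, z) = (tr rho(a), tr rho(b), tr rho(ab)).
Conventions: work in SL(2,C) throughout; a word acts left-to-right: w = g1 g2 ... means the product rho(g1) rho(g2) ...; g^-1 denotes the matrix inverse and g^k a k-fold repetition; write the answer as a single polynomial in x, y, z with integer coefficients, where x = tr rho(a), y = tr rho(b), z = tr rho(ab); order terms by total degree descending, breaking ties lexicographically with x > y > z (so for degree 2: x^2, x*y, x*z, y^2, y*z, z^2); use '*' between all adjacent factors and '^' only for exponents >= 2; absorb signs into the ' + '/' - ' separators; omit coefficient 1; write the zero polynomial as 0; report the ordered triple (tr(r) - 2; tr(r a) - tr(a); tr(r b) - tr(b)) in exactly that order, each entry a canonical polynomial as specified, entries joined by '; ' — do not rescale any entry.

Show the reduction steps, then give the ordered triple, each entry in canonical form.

x^4*y^2 - 2*x^3*y*z - 2*x^2*y^2 + x^2*z^2 + 3*x*y*z - x^2 - z^2; x^5*y^2 - 2*x^4*y*z - 3*x^3*y^2 + x^3*z^2 + 5*x^2*y*z - x^3 + x*y^2 - 2*x*z^2 - y*z + 2*x; x^3*y^2*z - x^2*y^3 - 2*x^2*y*z^2 + x*y^2*z + x*z^3 + x^2*y - 2*x*z

trace(a^2) = trace(a)*trace(a) - trace(1) = x^2 - 2
trace(a^3) = trace(a)*trace(a^2) - trace(a) = x^3 - 3*x
trace(a^4) = trace(a)*trace(a^3) - trace(a^2) = x^4 - 4*x^2 + 2
trace(a b a) = trace(a)*trace(b a) - trace(b) = x*z - y
trace(a b a^2) = trace(a)*trace(a b a) - trace(a b) = x^2*z - x*y - z
trace(a^4 b) = trace(a)*trace(a b a^2) - trace(a b a) = x^3*z - x^2*y - 2*x*z + y
trace(a^3 b^-1 a) = trace(a^4)*trace(b) - trace(a^4 b) = x^4*y - x^3*z - 3*x^2*y + 2*x*z + y
trace(b a b a) = trace(b a)*trace(b a) - trace(1) = z^2 - 2
trace(b a b) = trace(b)*trace(a b) - trace(a) = y*z - x
trace(a b a b a) = trace(a)*trace(b a b a) - trace(b a b) = x*z^2 - y*z - x
trace(a b a^3 b) = trace(a)*trace(a b a b a) - trace(a b a b) = x^2*z^2 - x*y*z - x^2 - z^2 + 2
trace(a^3 b^-1 a b) = trace(a b a^3)*trace(b) - trace(a b a^3 b) = x^3*y*z - x^2*y^2 - x^2*z^2 - x*y*z + x^2 + y^2 + z^2 - 2
trace(a b^-1 a b^-1 a^2) = trace(a^3 b^-1 a)*trace(b) - trace(a^3 b^-1 a b) = x^4*y^2 - 2*x^3*y*z - 2*x^2*y^2 + x^2*z^2 + 3*x*y*z - x^2 - z^2 + 2
trace(a^5) = trace(a)*trace(a^4) - trace(a^3) = x^5 - 5*x^3 + 5*x
trace(a^5 b) = trace(a)*trace(b a^4) - trace(b a^3) = x^4*z - x^3*y - 3*x^2*z + 2*x*y + z
trace(a b^-1 a^4) = trace(a^5)*trace(b) - trace(a^5 b) = x^5*y - x^4*z - 4*x^3*y + 3*x^2*z + 3*x*y - z
trace(a^4 b a b) = trace(a)*trace(a^2 b a b a) - trace(a^2 b a b) = x^3*z^2 - x^2*y*z - x^3 - 2*x*z^2 + y*z + 3*x
trace(a b^-1 a^4 b) = trace(a^4 b a)*trace(b) - trace(a^4 b a b) = x^4*y*z - x^3*y^2 - x^3*z^2 - 2*x^2*y*z + x^3 + 2*x*y^2 + 2*x*z^2 - 3*x
trace(a b^-1 a b^-1 a^3) = trace(a b^-1 a^4)*trace(b) - trace(a b^-1 a^4 b) = x^5*y^2 - 2*x^4*y*z - 3*x^3*y^2 + x^3*z^2 + 5*x^2*y*z - x^3 + x*y^2 - 2*x*z^2 - y*z + 3*x
trace(b^2) = trace(b)*trace(b) - trace(1)   [square of b] = y^2 - 2
trace(b a^2 b) = trace(a)*trace(b^2 a) - trace(b^2)   [square of a] = x*y*z - x^2 - y^2 + 2
trace(a^2 b a^2 b) = trace(a)*trace(b a^2 b a) - trace(b a^2 b)   [square of a] = x^2*z^2 - 2*x*y*z + y^2 - 2
trace(a b^-1 a^2 b a) = trace(a^2 b a^2)*trace(b) - trace(a^2 b a^2 b)   [inverse elimination on b] = x^3*y*z - x^2*y^2 - x^2*z^2 + 2
trace(b a b a b a) = trace(b a)*trace(b a b a) - trace(b^-1 a^-1)   [split at a repeated b] = z^3 - 3*z
trace(b a b a b) = trace(b)*trace(a b a b) - trace(a b a)   [square of b] = y*z^2 - x*z - y
trace(a^2 b a b a b) = trace(a)*trace(b a b a b a) - trace(b a b a b)   [square of a] = x*z^3 - y*z^2 - 2*x*z + y
trace(a b^-1 a^2 b a b) = trace(a^2 b a b a)*trace(b) - trace(a^2 b a b a b)   [inverse elimination on b] = x^2*y*z^2 - x*y^2*z - x*z^3 - x^2*y + 2*x*z + y
trace(a b^-1 a b^-1 a^2 b) = trace(a b^-1 a^2 b a)*trace(b) - trace(a b^-1 a^2 b a b)   [inverse elimination on b] = x^3*y^2*z - x^2*y^3 - 2*x^2*y*z^2 + x*y^2*z + x*z^3 + x^2*y - 2*x*z + y
assemble the triple (trace(r) - 2; trace(r a) - x; trace(r b) - y)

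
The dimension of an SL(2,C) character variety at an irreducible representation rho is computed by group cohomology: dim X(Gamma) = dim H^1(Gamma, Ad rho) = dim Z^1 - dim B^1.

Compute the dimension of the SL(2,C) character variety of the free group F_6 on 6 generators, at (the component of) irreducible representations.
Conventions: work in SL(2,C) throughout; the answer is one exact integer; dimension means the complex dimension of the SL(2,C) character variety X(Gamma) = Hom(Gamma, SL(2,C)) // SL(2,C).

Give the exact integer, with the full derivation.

The free group F_6: 6 generators, no relators.
A cocycle picks one sl_2 vector per generator freely, giving dim Z^1 = 3*6 = 18.
dim B^1 = 3: the coboundary map is injective because an irreducible image has centralizer 0 in sl_2.
dim X = dim H^1 = dim Z^1 - dim B^1 = 18 - 3 = 15.

15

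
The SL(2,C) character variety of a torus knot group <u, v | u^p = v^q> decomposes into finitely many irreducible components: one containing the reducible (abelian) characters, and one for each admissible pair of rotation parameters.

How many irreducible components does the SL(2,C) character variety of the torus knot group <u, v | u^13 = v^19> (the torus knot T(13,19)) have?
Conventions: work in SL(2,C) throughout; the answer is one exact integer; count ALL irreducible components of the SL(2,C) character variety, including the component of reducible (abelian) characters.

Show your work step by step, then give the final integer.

In the torus knot group T(13,19), u^13 = v^19 is central, so an irreducible representation sends it to +I or -I (Schur).
So on each irreducible component the traces are pinned: tr(u) = 2*cos(pi*alpha/13) with 1 <= alpha <= 12, tr(v) = 2*cos(pi*beta/19) with 1 <= beta <= 18.
The two central values (-1)^alpha I and (-1)^beta I must be the same matrix, so alpha and beta share a parity.
count pairs: odd alpha (6 choices) x odd beta (9), plus even alpha (6) x even beta (9): 6*9 + 6*9 = 108.
Total: 108 irreducible-character components + 1 reducible (abelian) component = 109.

109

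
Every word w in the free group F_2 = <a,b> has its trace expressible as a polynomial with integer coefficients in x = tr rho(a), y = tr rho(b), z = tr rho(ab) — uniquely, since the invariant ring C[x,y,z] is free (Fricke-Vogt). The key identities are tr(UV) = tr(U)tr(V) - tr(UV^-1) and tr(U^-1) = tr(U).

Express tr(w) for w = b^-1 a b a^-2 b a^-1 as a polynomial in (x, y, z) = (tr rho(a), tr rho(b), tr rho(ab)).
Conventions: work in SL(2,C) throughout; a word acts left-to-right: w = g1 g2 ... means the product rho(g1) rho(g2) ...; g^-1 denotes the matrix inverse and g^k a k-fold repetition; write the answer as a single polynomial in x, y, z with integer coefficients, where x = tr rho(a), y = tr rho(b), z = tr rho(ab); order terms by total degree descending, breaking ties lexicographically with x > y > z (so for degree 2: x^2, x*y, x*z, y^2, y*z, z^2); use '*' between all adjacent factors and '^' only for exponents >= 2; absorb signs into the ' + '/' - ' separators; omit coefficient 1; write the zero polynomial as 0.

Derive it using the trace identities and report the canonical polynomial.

-x^3*y^2*z + x^4*y + x^2*y^3 + 2*x^2*y*z^2 - x^3*z - x*z^3 - 4*x^2*y - y^3 - y*z^2 + 3*x*z + 3*y

so tr(b^2) = tr(b) * tr(b) - tr(1)  (reduce the b square) = y^2 - 2
reduce: tr(b^2 a) = tr(b) * tr(a b) - tr(a)  (reduce the b square) = y*z - x
reduce: tr(b a^-1 b) = tr(b^2) * tr(a) - tr(b^2 a)  (eliminate a^-1) = x*y^2 - y*z - x
tr(b a b^2) = tr(b) * tr(b a b) - tr(b a)  (reduce the b square) = y^2*z - x*y - z
reduce: tr(a b a b) = tr(a b) * tr(a b) - tr(1)  (split on a) = z^2 - 2
reduce: tr(a b a) = tr(a) * tr(b a) - tr(b)  (reduce the a square) = x*z - y
tr(b a b^2 a) = tr(b) * tr(a b a b) - tr(a b a)  (reduce the b square) = y*z^2 - x*z - y
reduce: tr(b a^-1 b a b) = tr(b a b^2) * tr(a) - tr(b a b^2 a)  (eliminate a^-1) = x*y^2*z - x^2*y - y*z^2 + y
so tr(b a b a b a) = tr(b a b a) * tr(b a) - tr(a b)  (split on b) = z^3 - 3*z
tr(b a^-1 b a b a) = tr(b a b a b) * tr(a) - tr(b a b a b a)  (eliminate a^-1) = x*y*z^2 - x^2*z - z^3 - x*y + 3*z
reduce: tr(a b a^-1 b a^-1 b) = tr(b a^-1 b a b) * tr(a) - tr(b a^-1 b a b a)  (eliminate a^-1) = x^2*y^2*z - x^3*y - 2*x*y*z^2 + x^2*z + z^3 + 2*x*y - 3*z
so tr(a^-1 b a^-1 b^-1 a b) = tr(a b a^-1 b a^-1) * tr(b) - tr(a b a^-1 b a^-1 b)  (eliminate b^-1) = -x^2*y^2*z + x^3*y + x*y^3 + 2*x*y*z^2 - x^2*z - y^2*z - z^3 - 3*x*y + 3*z
so tr(a b^2 a) = tr(a) * tr(b^2 a) - tr(b^2)  (reduce the a square) = x*y*z - x^2 - y^2 + 2
tr(b^-1 a b^2 a) = tr(a b^2 a) * tr(b) - tr(a b^2 a b)  (eliminate b^-1) = x*y^2*z - x^2*y - y^3 - y*z^2 + x*z + 3*y
so tr(b a^-1 b^-1 a b) = tr(b^-1 a b^2) * tr(a) - tr(b^-1 a b^2 a)  (eliminate a^-1) = -x*y^2*z + x^2*y + y^3 + y*z^2 - 3*y
tr(b^-1 a b a^-2 b a^-1) = tr(a^-1 b a^-1 b^-1 a b) * tr(a) - tr(a^-1 b a^-1 b^-1 a b a)  (eliminate a^-1) = -x^3*y^2*z + x^4*y + x^2*y^3 + 2*x^2*y*z^2 - x^3*z - x*z^3 - 4*x^2*y - y^3 - y*z^2 + 3*x*z + 3*y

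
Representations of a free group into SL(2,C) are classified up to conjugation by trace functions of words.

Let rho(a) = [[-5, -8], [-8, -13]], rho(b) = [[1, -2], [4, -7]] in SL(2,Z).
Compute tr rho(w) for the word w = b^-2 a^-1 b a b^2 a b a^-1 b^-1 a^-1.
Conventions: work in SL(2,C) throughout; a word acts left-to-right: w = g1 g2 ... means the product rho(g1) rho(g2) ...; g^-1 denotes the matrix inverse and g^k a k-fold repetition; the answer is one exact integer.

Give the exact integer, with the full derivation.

rho(b^-1) = [[-7, 2], [-4, 1]]
... * rho(b^-1) = [[-7, 2], [-4, 1]]  ->  [[41, -12], [24, -7]]
... * rho(a^-1) = [[-13, 8], [8, -5]]  ->  [[-629, 388], [-368, 227]]
... * rho(b) = [[1, -2], [4, -7]]  ->  [[923, -1458], [540, -853]]
... * rho(a) = [[-5, -8], [-8, -13]]  ->  [[7049, 11570], [4124, 6769]]
... * rho(b) = [[1, -2], [4, -7]]  ->  [[53329, -95088], [31200, -55631]]
... * rho(b) = [[1, -2], [4, -7]]  ->  [[-327023, 558958], [-191324, 327017]]
... * rho(a) = [[-5, -8], [-8, -13]]  ->  [[-2836549, -4650270], [-1659516, -2720629]]
... * rho(b) = [[1, -2], [4, -7]]  ->  [[-21437629, 38224988], [-12542032, 22363435]]
... * rho(a^-1) = [[-13, 8], [8, -5]]  ->  [[584489081, -362625972], [341953896, -212153431]]
... * rho(b^-1) = [[-7, 2], [-4, 1]]  ->  [[-2640919679, 806352190], [-1545063548, 471754361]]
... * rho(a^-1) = [[-13, 8], [8, -5]]  ->  [[40782773347, -25159118382], [23859861012, -14719280189]]
tr = 40782773347 + -14719280189 = 26063493158

26063493158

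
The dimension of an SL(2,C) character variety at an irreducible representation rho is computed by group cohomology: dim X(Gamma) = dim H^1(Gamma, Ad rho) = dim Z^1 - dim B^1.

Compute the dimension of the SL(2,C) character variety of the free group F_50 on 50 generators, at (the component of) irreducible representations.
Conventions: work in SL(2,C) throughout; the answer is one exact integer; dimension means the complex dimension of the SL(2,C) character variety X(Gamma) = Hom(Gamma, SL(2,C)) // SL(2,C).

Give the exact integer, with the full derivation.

147

Gamma = F_50 has 50 generators and no relators.
So Z^1 = (sl_2)^50 in full: dim Z^1 = 150.
Irreducibility makes the coboundary map sl_2 -> Z^1 injective (trivial centralizer), so dim B^1 = 3.
Therefore dim X = 150 - 3 = 147.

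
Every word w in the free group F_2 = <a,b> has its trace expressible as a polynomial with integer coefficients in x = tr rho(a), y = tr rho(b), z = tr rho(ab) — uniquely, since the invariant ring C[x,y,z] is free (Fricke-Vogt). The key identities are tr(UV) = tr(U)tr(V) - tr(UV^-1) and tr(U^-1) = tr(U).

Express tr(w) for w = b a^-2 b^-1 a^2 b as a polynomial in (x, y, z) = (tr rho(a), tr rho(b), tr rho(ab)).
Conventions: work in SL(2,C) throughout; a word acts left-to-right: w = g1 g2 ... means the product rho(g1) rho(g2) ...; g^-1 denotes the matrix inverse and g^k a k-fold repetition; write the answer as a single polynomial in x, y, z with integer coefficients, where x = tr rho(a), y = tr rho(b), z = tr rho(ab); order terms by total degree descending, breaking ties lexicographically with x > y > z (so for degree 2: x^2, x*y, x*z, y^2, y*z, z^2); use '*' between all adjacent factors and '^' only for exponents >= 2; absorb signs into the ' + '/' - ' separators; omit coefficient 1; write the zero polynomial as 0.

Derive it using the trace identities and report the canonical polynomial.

-x^3*y^2*z + x^4*y + x^2*y^3 + x^2*y*z^2 - 4*x^2*y + y

trace(b^2) = trace(b) trace(b) - trace(1) = y^2 - 2
trace(b a b) = trace(b) trace(a b) - trace(a) = y*z - x
trace(b^3 a) = trace(b) trace(b a b) - trace(b a) = y^2*z - x*y - z
trace(b^3) = trace(b) trace(b^2) - trace(b) = y^3 - 3*y
trace(b a^2 b^2) = trace(a) trace(b^3 a) - trace(b^3) = x*y^2*z - x^2*y - y^3 - x*z + 3*y
trace(b a b a) = trace(b a) trace(b a) - trace(1)   [split at repeated b] = z^2 - 2
trace(a b a^2 b) = trace(a) trace(b a b a) - trace(b a b) = x*z^2 - y*z - x
trace(a b a) = trace(a) trace(b a) - trace(b) = x*z - y
trace(a b a^2) = trace(a) trace(a b a) - trace(a b) = x^2*z - x*y - z
trace(b a^2 b^2 a) = trace(b) trace(a b a^2 b) - trace(a b a^2) = x*y*z^2 - x^2*z - y^2*z + z
trace(a^-1 b a^2 b^2) = trace(b a^2 b^2) trace(a) - trace(b a^2 b^2 a) = x^2*y^2*z - x^3*y - x*y^3 - x*y*z^2 + y^2*z + 3*x*y - z
trace(a^2 b^2 a^-2 b) = trace(a^-1 b a^2 b^2) trace(a) - trace(a^-1 b a^2 b^2 a) = x^3*y^2*z - x^4*y - x^2*y^3 - x^2*y*z^2 + 4*x^2*y + y^3 - 3*y
trace(b a^-2 b^-1 a^2 b) = trace(a^2 b^2 a^-2) trace(b) - trace(a^2 b^2 a^-2 b) = -x^3*y^2*z + x^4*y + x^2*y^3 + x^2*y*z^2 - 4*x^2*y + y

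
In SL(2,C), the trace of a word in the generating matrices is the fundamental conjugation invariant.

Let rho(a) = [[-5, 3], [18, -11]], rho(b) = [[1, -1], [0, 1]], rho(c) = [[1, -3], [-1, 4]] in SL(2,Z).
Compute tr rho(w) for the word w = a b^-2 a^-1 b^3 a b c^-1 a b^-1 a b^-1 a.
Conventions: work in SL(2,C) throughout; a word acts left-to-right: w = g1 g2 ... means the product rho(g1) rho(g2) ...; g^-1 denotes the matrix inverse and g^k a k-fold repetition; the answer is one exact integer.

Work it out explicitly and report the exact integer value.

rho(a) = [[-5, 3], [18, -11]]
... * rho(b^-1) = [[1, 1], [0, 1]]  ->  [[-5, -2], [18, 7]]
... * rho(b^-1) = [[1, 1], [0, 1]]  ->  [[-5, -7], [18, 25]]
... * rho(a^-1) = [[-11, -3], [-18, -5]]  ->  [[181, 50], [-648, -179]]
... * rho(b) = [[1, -1], [0, 1]]  ->  [[181, -131], [-648, 469]]
... * rho(b) = [[1, -1], [0, 1]]  ->  [[181, -312], [-648, 1117]]
... * rho(b) = [[1, -1], [0, 1]]  ->  [[181, -493], [-648, 1765]]
... * rho(a) = [[-5, 3], [18, -11]]  ->  [[-9779, 5966], [35010, -21359]]
... * rho(b) = [[1, -1], [0, 1]]  ->  [[-9779, 15745], [35010, -56369]]
... * rho(c^-1) = [[4, 3], [1, 1]]  ->  [[-23371, -13592], [83671, 48661]]
... * rho(a) = [[-5, 3], [18, -11]]  ->  [[-127801, 79399], [457543, -284258]]
... * rho(b^-1) = [[1, 1], [0, 1]]  ->  [[-127801, -48402], [457543, 173285]]
... * rho(a) = [[-5, 3], [18, -11]]  ->  [[-232231, 149019], [831415, -533506]]
... * rho(b^-1) = [[1, 1], [0, 1]]  ->  [[-232231, -83212], [831415, 297909]]
... * rho(a) = [[-5, 3], [18, -11]]  ->  [[-336661, 218639], [1205287, -782754]]
tr = -336661 + -782754 = -1119415

-1119415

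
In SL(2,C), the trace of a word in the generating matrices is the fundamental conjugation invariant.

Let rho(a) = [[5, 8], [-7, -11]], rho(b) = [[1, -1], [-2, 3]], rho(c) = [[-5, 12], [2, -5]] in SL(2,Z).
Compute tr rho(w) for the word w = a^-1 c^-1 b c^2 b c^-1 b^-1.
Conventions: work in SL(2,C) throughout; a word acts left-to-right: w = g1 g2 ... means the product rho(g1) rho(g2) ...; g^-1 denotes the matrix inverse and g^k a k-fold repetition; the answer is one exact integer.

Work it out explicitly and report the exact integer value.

1558637

rho(a^-1) = [[-11, -8], [7, 5]]
... * rho(c^-1) = [[-5, -12], [-2, -5]]  ->  [[71, 172], [-45, -109]]
... * rho(b) = [[1, -1], [-2, 3]]  ->  [[-273, 445], [173, -282]]
... * rho(c) = [[-5, 12], [2, -5]]  ->  [[2255, -5501], [-1429, 3486]]
... * rho(c) = [[-5, 12], [2, -5]]  ->  [[-22277, 54565], [14117, -34578]]
... * rho(b) = [[1, -1], [-2, 3]]  ->  [[-131407, 185972], [83273, -117851]]
... * rho(c^-1) = [[-5, -12], [-2, -5]]  ->  [[285091, 647024], [-180663, -410021]]
... * rho(b^-1) = [[3, 1], [2, 1]]  ->  [[2149321, 932115], [-1362031, -590684]]
tr = 2149321 + -590684 = 1558637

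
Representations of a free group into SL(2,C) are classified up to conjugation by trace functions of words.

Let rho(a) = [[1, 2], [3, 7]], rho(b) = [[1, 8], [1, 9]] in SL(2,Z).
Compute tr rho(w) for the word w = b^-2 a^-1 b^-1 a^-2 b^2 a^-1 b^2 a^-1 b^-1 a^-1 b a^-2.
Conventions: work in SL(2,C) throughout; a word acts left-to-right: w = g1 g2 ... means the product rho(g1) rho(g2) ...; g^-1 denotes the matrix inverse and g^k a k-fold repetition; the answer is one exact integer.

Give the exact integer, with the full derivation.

rho(b^-1) = [[9, -8], [-1, 1]]
... * rho(b^-1) = [[9, -8], [-1, 1]]  ->  [[89, -80], [-10, 9]]
... * rho(a^-1) = [[7, -2], [-3, 1]]  ->  [[863, -258], [-97, 29]]
... * rho(b^-1) = [[9, -8], [-1, 1]]  ->  [[8025, -7162], [-902, 805]]
... * rho(a^-1) = [[7, -2], [-3, 1]]  ->  [[77661, -23212], [-8729, 2609]]
... * rho(a^-1) = [[7, -2], [-3, 1]]  ->  [[613263, -178534], [-68930, 20067]]
... * rho(b) = [[1, 8], [1, 9]]  ->  [[434729, 3299298], [-48863, -370837]]
... * rho(b) = [[1, 8], [1, 9]]  ->  [[3734027, 33171514], [-419700, -3728437]]
... * rho(a^-1) = [[7, -2], [-3, 1]]  ->  [[-73376353, 25703460], [8247411, -2889037]]
... * rho(b) = [[1, 8], [1, 9]]  ->  [[-47672893, -355679684], [5358374, 39977955]]
... * rho(b) = [[1, 8], [1, 9]]  ->  [[-403352577, -3582500300], [45336329, 402668587]]
... * rho(a^-1) = [[7, -2], [-3, 1]]  ->  [[7924032861, -2775795146], [-890651458, 311995929]]
... * rho(b^-1) = [[9, -8], [-1, 1]]  ->  [[74092090895, -66168058034], [-8327859051, 7437207593]]
... * rho(a^-1) = [[7, -2], [-3, 1]]  ->  [[717148810367, -214352239824], [-80606636136, 24092925695]]
... * rho(b) = [[1, 8], [1, 9]]  ->  [[502796570543, 3808020324520], [-56513710441, -428016757833]]
... * rho(a^-1) = [[7, -2], [-3, 1]]  ->  [[-7904484979759, 2802427183434], [888454300412, -314989336951]]
... * rho(a^-1) = [[7, -2], [-3, 1]]  ->  [[-63738676408615, 18611397142952], [7164148113737, -2091897937775]]
tr = -63738676408615 + -2091897937775 = -65830574346390

-65830574346390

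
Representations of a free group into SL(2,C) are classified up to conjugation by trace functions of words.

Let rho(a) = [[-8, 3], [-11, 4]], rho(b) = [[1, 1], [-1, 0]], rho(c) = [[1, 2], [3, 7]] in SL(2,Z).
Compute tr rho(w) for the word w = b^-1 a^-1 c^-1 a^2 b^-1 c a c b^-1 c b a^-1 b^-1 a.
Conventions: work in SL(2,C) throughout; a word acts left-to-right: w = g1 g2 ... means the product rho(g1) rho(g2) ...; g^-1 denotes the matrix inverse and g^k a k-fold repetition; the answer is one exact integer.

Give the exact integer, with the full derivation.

119705881

rho(b^-1) = [[0, -1], [1, 1]]
... * rho(a^-1) = [[4, -3], [11, -8]]  ->  [[-11, 8], [15, -11]]
... * rho(c^-1) = [[7, -2], [-3, 1]]  ->  [[-101, 30], [138, -41]]
... * rho(a) = [[-8, 3], [-11, 4]]  ->  [[478, -183], [-653, 250]]
... * rho(a) = [[-8, 3], [-11, 4]]  ->  [[-1811, 702], [2474, -959]]
... * rho(b^-1) = [[0, -1], [1, 1]]  ->  [[702, 2513], [-959, -3433]]
... * rho(c) = [[1, 2], [3, 7]]  ->  [[8241, 18995], [-11258, -25949]]
... * rho(a) = [[-8, 3], [-11, 4]]  ->  [[-274873, 100703], [375503, -137570]]
... * rho(c) = [[1, 2], [3, 7]]  ->  [[27236, 155175], [-37207, -211984]]
... * rho(b^-1) = [[0, -1], [1, 1]]  ->  [[155175, 127939], [-211984, -174777]]
... * rho(c) = [[1, 2], [3, 7]]  ->  [[538992, 1205923], [-736315, -1647407]]
... * rho(b) = [[1, 1], [-1, 0]]  ->  [[-666931, 538992], [911092, -736315]]
... * rho(a^-1) = [[4, -3], [11, -8]]  ->  [[3261188, -2311143], [-4455097, 3157244]]
... * rho(b^-1) = [[0, -1], [1, 1]]  ->  [[-2311143, -5572331], [3157244, 7612341]]
... * rho(a) = [[-8, 3], [-11, 4]]  ->  [[79784785, -29222753], [-108993703, 39921096]]
tr = 79784785 + 39921096 = 119705881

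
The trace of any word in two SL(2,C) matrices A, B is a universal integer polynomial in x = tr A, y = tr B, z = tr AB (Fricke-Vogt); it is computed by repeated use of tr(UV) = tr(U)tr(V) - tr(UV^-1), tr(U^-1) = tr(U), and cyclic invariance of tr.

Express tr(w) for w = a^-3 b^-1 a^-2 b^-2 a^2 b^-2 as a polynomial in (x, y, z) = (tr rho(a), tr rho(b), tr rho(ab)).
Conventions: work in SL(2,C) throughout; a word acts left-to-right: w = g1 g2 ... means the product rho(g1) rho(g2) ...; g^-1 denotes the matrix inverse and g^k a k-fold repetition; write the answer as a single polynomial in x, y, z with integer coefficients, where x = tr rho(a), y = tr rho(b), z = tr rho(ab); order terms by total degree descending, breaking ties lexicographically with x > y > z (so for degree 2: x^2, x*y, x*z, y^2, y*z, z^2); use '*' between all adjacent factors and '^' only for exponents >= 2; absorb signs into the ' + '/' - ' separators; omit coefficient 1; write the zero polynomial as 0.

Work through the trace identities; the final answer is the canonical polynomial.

x^5*y^3*z^2 - x^6*y^2*z - 2*x^4*y^4*z - x^4*y^2*z^3 + x^5*y^3 + x^3*y^5 + 5*x^4*y^2*z + 2*x^2*y^4*z + x^2*y^2*z^3 - 5*x^3*y^3 - x*y^5 - 6*x^2*y^2*z - y^4*z + x^3*y + 5*x*y^3 - x*y*z^2 + x^2*z + 3*y^2*z - 3*x*y - z

tr(a b^-1) = tr(a) * tr(b) - tr(a b) = x*y - z
tr(b^2 a) = tr(b) * tr(a b) - tr(a) = y*z - x
next, tr(b^2) = tr(b) * tr(b) - tr(1) = y^2 - 2
and tr(b a^2 b) = tr(a) * tr(b^2 a) - tr(b^2) = x*y*z - x^2 - y^2 + 2
next, tr(b a b a) = tr(b a) * tr(b a) - tr(1)   [split at repeated b] = z^2 - 2
and tr(b a^2 b a) = tr(a) * tr(b a b a) - tr(b a b) = x*z^2 - y*z - x
and tr(a^-1 b a^2 b) = tr(b a^2 b) * tr(a) - tr(b a^2 b a) = x^2*y*z - x^3 - x*y^2 - x*z^2 + y*z + 3*x
and tr(a^2 b^-1 a^-1 b) = tr(a^-1 b a^2) * tr(b) - tr(a^-1 b a^2 b) = -x^2*y*z + x^3 + x*y^2 + x*z^2 - 3*x
next, tr(b^-1 a^2 b^-1 a^-1) = tr(a^2 b^-1 a^-1) * tr(b) - tr(a^2 b^-1 a^-1 b) = x^2*y*z - x^3 - x*z^2 - y*z + 3*x
tr(a^2) = tr(a) * tr(a) - tr(1) = x^2 - 2
tr(a^2 b) = tr(a) * tr(b a) - tr(b) = x*z - y
next, tr(a^2 b^-1) = tr(a^2) * tr(b) - tr(a^2 b) = x^2*y - x*z - y
tr(b^-1 a^2 b^-1) = tr(a^2 b^-1) * tr(b) - tr(a^2) = x^2*y^2 - x*y*z - x^2 - y^2 + 2
and tr(a^-1 b^-1 a^2 b^-1 a^-1) = tr(b^-1 a^2 b^-1 a^-1) * tr(a) - tr(b^-1 a^2 b^-1) = x^3*y*z - x^4 - x^2*y^2 - x^2*z^2 + 4*x^2 + y^2 - 2
tr(a^3) = tr(a) * tr(a^2) - tr(a) = x^3 - 3*x
next, tr(a^3 b) = tr(a) * tr(b a^2) - tr(b a) = x^2*z - x*y - z
and tr(a^2 b^-1 a) = tr(a^3) * tr(b) - tr(a^3 b) = x^3*y - x^2*z - 2*x*y + z
tr(a b a^3) = tr(a) * tr(a^2 b a) - tr(a^2 b) = x^3*z - x^2*y - 2*x*z + y
tr(a b a^3 b) = tr(a) * tr(a b a b a) - tr(a b a b) = x^2*z^2 - x*y*z - x^2 - z^2 + 2
next, tr(a^2 b^-1 a b a) = tr(a b a^3) * tr(b) - tr(a b a^3 b) = x^3*y*z - x^2*y^2 - x^2*z^2 - x*y*z + x^2 + y^2 + z^2 - 2
tr(b a b a b a) = tr(a b a b) * tr(a b) - tr(b a)   [split at repeated a] = z^3 - 3*z
tr(b a b a b) = tr(b) * tr(a b a b) - tr(a b a) = y*z^2 - x*z - y
next, tr(a b a b a^2 b) = tr(a) * tr(b a b a b a) - tr(b a b a b) = x*z^3 - y*z^2 - 2*x*z + y
and tr(a^2 b^-1 a b a b) = tr(a b a b a^2) * tr(b) - tr(a b a b a^2 b) = x^2*y*z^2 - x*y^2*z - x*z^3 - x^2*y + 2*x*z + y
tr(b^-1 a^2 b^-1 a b a) = tr(a^2 b^-1 a b a) * tr(b) - tr(a^2 b^-1 a b a b) = x^3*y^2*z - x^2*y^3 - 2*x^2*y*z^2 + x*z^3 + 2*x^2*y + y^3 + y*z^2 - 2*x*z - 3*y
tr(b a^-1 b^-1 a^2 b^-1 a) = tr(b^-1 a^2 b^-1 a b) * tr(a) - tr(b^-1 a^2 b^-1 a b a) = -x^3*y^2*z + x^4*y + x^2*y^3 + 2*x^2*y*z^2 - x^3*z - x*z^3 - 4*x^2*y - y^3 - y*z^2 + 3*x*z + 3*y
tr(a^-1 b^-1 a^2 b^-1 a^-1 b) = tr(b a^-1 b^-1 a^2 b^-1) * tr(a) - tr(b a^-1 b^-1 a^2 b^-1 a) = x^3*y^2*z - x^4*y - x^2*y^3 - 2*x^2*y*z^2 + x^3*z + x*z^3 + 5*x^2*y + y^3 + y*z^2 - 4*x*z - 3*y
tr(b^-1 a^-1 b^-1 a^2 b^-1 a^-1) = tr(a^-1 b^-1 a^2 b^-1 a^-1) * tr(b) - tr(a^-1 b^-1 a^2 b^-1 a^-1 b) = x^2*y*z^2 - x^3*z - x*z^3 - x^2*y - y*z^2 + 4*x*z + y
tr(b^-1 a^2 b^-2) = tr(b^-2 a^2) * tr(b) - tr(b^-2 a^2 b) = x^2*y^3 - x*y^2*z - 2*x^2*y - y^3 + x*z + 3*y
tr(a^2 b^-1 a b) = tr(a b a^2) * tr(b) - tr(a b a^2 b) = x^2*y*z - x*y^2 - x*z^2 + x
and tr(b^-1 a b^-1 a^2) = tr(a^2 b^-1 a) * tr(b) - tr(a^2 b^-1 a b) = x^3*y^2 - 2*x^2*y*z - x*y^2 + x*z^2 + y*z - x
tr(b^-1 a^2 b^-2 a) = tr(b^-1 a b^-1 a^2) * tr(b) - tr(b^-1 a b^-1 a^2 b) = x^3*y^3 - 2*x^2*y^2*z - x^3*y - x*y^3 + x*y*z^2 + x^2*z + y^2*z + x*y - z
next, tr(b^-1 a^-1 b^-1 a^2 b^-1) = tr(b^-1 a^2 b^-2) * tr(a) - tr(b^-1 a^2 b^-2 a) = x^2*y^2*z - x^3*y - x*y*z^2 - y^2*z + 2*x*y + z
next, tr(b^-1 a^-1 b^-1 a^2 b^-1 a^-2) = tr(b^-1 a^-1 b^-1 a^2 b^-1 a^-1) * tr(a) - tr(b^-1 a^-1 b^-1 a^2 b^-1) = x^3*y*z^2 - x^4*z - x^2*y^2*z - x^2*z^3 + 4*x^2*z + y^2*z - x*y - z
and tr(b^-1 a^2 b^-1 a^-3 b^-1 a^-1) = tr(b^-1 a^-1 b^-1 a^2 b^-1 a^-2) * tr(a) - tr(b^-1 a^-1 b^-1 a^2 b^-1 a^-1) = x^4*y*z^2 - x^5*z - x^3*y^2*z - x^3*z^3 - x^2*y*z^2 + 5*x^3*z + x*y^2*z + x*z^3 + y*z^2 - 5*x*z - y
tr(b^-1 a b a) = tr(a b a) * tr(b) - tr(a b a b) = x*y*z - y^2 - z^2 + 2
tr(a^-1 b^-1 a b) = tr(b^-1 a b) * tr(a) - tr(b^-1 a b a) = -x*y*z + x^2 + y^2 + z^2 - 2
tr(b^-1 a b^-1 a^-1) = tr(a^-1 b^-1 a) * tr(b) - tr(a^-1 b^-1 a b) = x*y*z - x^2 - z^2 + 2
tr(a b^-1 a^-3 b^-1) = tr(b^-1 a b^-1 a^-2) * tr(a) - tr(b^-1 a b^-1 a^-1) = x^3*y*z - x^4 - x^2*y^2 - x^2*z^2 + 4*x^2 + z^2 - 2
next, tr(b^-1 a^-3 b^-1 a^-1 b^-2 a^2) = tr(b^-1 a^2 b^-1 a^-3 b^-1 a^-1) * tr(b) - tr(b^-1 a^2 b^-1 a^-3 b^-1 a^-1 b) = x^4*y^2*z^2 - x^5*y*z - x^3*y^3*z - x^3*y*z^3 - x^2*y^2*z^2 + 4*x^3*y*z + x*y^3*z + x*y*z^3 + x^4 + x^2*y^2 + x^2*z^2 + y^2*z^2 - 5*x*y*z - 4*x^2 - y^2 - z^2 + 2
next, tr(b^-2 a^2 b^-2 a^-3 b^-1 a^-1) = tr(b^-1 a^-3 b^-1 a^-1 b^-2 a^2) * tr(b) - tr(b^-1 a^-3 b^-1 a^-1 b^-2 a^2 b) = x^4*y^3*z^2 - x^5*y^2*z - x^3*y^4*z - x^3*y^2*z^3 - x^2*y^3*z^2 + 4*x^3*y^2*z + x*y^4*z + x*y^2*z^3 + x^4*y + x^2*y^3 + x^2*y*z^2 + y^3*z^2 - 5*x*y^2*z - 4*x^2*y - y^3 - 2*y*z^2 + x*z + 3*y
and tr(b^-2 a^2 b^-1 a^-1) = tr(a^2 b^-1 a^-1 b^-1) * tr(b) - tr(a^2 b^-1 a^-1) = x^2*y^2*z - x^3*y - x*y*z^2 - y^2*z + 2*x*y + z
next, tr(a^-2 b^-2 a^2 b^-1) = tr(b^-2 a^2 b^-1 a^-1) * tr(a) - tr(b^-2 a^2 b^-1) = x^3*y^2*z - x^4*y - x^2*y^3 - x^2*y*z^2 + 4*x^2*y + y^3 - 3*y
tr(b^-1 a^2 b^-2 a^-2 b^-1) = tr(a^-2 b^-2 a^2 b^-1) * tr(b) - tr(a^-2 b^-2 a^2) = x^3*y^3*z - x^4*y^2 - x^2*y^4 - x^2*y^2*z^2 + 4*x^2*y^2 + y^4 - 4*y^2 + 2
and tr(b^-1 a^2 b^-2 a^-2) = tr(a^-1 b^-1 a^2 b^-2) * tr(a) - tr(a^-1 b^-1 a^2 b^-2 a) = x^3*y^2*z - x^4*y - x^2*y^3 - x^2*y*z^2 + 4*x^2*y + y^3 - 3*y
tr(b^-3 a^2 b^-2 a^-2) = tr(b^-1 a^2 b^-2 a^-2 b^-1) * tr(b) - tr(b^-1 a^2 b^-2 a^-2) = x^3*y^4*z - x^4*y^3 - x^2*y^5 - x^2*y^3*z^2 - x^3*y^2*z + x^4*y + 5*x^2*y^3 + x^2*y*z^2 + y^5 - 4*x^2*y - 5*y^3 + 5*y
tr(a b^-2) = tr(a b^-1) * tr(b) - tr(a) = x*y^2 - y*z - x
tr(b^-2 a^2 b^-2 a^-1) = tr(b^-1 a^2 b^-2 a^-1) * tr(b) - tr(b^-1 a^2 b^-2 a^-1 b) = x^2*y^3*z - x^3*y^2 - x*y^2*z^2 - y^3*z + x*y^2 + 2*y*z + x
tr(b^-3 a^2 b^-2 a^-1) = tr(b^-2 a^2 b^-2 a^-1) * tr(b) - tr(b^-2 a^2 b^-2 a^-1 b) = x^2*y^4*z - x^3*y^3 - x*y^3*z^2 - x^2*y^2*z - y^4*z + x^3*y + x*y^3 + x*y*z^2 + 3*y^2*z - x*y - z
next, tr(b^-2 a^2 b^-2 a^-3 b^-1) = tr(b^-3 a^2 b^-2 a^-2) * tr(a) - tr(b^-3 a^2 b^-2 a^-1) = x^4*y^4*z - x^5*y^3 - x^3*y^5 - x^3*y^3*z^2 - x^4*y^2*z - x^2*y^4*z + x^5*y + 6*x^3*y^3 + x^3*y*z^2 + x*y^5 + x*y^3*z^2 + x^2*y^2*z + y^4*z - 5*x^3*y - 6*x*y^3 - x*y*z^2 - 3*y^2*z + 6*x*y + z
next, tr(a^-3 b^-1 a^-2 b^-2 a^2 b^-2) = tr(b^-2 a^2 b^-2 a^-3 b^-1 a^-1) * tr(a) - tr(b^-2 a^2 b^-2 a^-3 b^-1) = x^5*y^3*z^2 - x^6*y^2*z - 2*x^4*y^4*z - x^4*y^2*z^3 + x^5*y^3 + x^3*y^5 + 5*x^4*y^2*z + 2*x^2*y^4*z + x^2*y^2*z^3 - 5*x^3*y^3 - x*y^5 - 6*x^2*y^2*z - y^4*z + x^3*y + 5*x*y^3 - x*y*z^2 + x^2*z + 3*y^2*z - 3*x*y - z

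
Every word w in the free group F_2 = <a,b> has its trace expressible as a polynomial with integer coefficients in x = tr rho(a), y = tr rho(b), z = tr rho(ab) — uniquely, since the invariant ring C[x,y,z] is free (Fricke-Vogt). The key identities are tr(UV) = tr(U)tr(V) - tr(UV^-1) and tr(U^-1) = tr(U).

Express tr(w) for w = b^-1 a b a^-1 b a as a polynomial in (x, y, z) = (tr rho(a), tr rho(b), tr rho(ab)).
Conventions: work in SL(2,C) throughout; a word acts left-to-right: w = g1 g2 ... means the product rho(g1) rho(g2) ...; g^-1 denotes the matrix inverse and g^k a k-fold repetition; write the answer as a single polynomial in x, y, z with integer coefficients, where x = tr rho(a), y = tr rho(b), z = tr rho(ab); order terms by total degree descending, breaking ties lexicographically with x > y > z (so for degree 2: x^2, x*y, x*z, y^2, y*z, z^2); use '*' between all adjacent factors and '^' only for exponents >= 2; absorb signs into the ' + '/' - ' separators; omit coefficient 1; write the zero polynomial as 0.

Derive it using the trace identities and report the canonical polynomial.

trace(a^2 b) = trace(a) * trace(b a) - trace(b) = x*z - y
trace(a^2) = trace(a) * trace(a) - trace(1) = x^2 - 2
apply: trace(a b^2 a) = trace(b) * trace(a^2 b) - trace(a^2) = x*y*z - x^2 - y^2 + 2
use: trace(a b a b) = trace(b a) * trace(b a) - trace(1)   [split at repeated b] = z^2 - 2
trace(a b^2 a b) = trace(b) * trace(a b a b) - trace(a b a) = y*z^2 - x*z - y
trace(b a b^-1 a b) = trace(a b^2 a) * trace(b) - trace(a b^2 a b) = x*y^2*z - x^2*y - y^3 - y*z^2 + x*z + 3*y
trace(b a b) = trace(b) * trace(a b) - trace(a) = y*z - x
apply: trace(a b a b a) = trace(a) * trace(b a b a) - trace(b a b) = x*z^2 - y*z - x
trace(a b a b a b) = trace(a b) * trace(a b a b) - trace(a^-1 b^-1)   [split at repeated a] = z^3 - 3*z
trace(b a b^-1 a b a) = trace(a b a b a) * trace(b) - trace(a b a b a b) = x*y*z^2 - y^2*z - z^3 - x*y + 3*z
use: trace(b^-1 a b a^-1 b a) = trace(b a b^-1 a b) * trace(a) - trace(b a b^-1 a b a) = x^2*y^2*z - x^3*y - x*y^3 - 2*x*y*z^2 + x^2*z + y^2*z + z^3 + 4*x*y - 3*z

x^2*y^2*z - x^3*y - x*y^3 - 2*x*y*z^2 + x^2*z + y^2*z + z^3 + 4*x*y - 3*z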